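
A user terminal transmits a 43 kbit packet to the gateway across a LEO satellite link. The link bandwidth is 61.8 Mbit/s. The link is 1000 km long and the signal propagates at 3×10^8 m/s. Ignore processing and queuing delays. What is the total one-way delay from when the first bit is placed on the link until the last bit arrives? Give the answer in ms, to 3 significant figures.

4.03 ms

L = 43000 bits.
Transmission delay = L/R = 43000 / 61800000 = 0.695793 ms.
Propagation delay = d/s = 1000000 m / 300000000 m/s = 3.33333 ms.
Total = 4.03 ms.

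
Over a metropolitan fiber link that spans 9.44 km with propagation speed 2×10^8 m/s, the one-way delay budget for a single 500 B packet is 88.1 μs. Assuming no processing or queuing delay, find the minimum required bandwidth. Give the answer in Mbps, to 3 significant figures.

L = 4000 bits.
Propagation delay = 9440 / 200000000 = 47.2 μs.
Transmission budget = 88.1 − 47.2 = 40.9 μs.
R ≥ L / t_tx = 4000 bits / 4.09e-05 s = 97.8 Mbps.

97.8 Mbps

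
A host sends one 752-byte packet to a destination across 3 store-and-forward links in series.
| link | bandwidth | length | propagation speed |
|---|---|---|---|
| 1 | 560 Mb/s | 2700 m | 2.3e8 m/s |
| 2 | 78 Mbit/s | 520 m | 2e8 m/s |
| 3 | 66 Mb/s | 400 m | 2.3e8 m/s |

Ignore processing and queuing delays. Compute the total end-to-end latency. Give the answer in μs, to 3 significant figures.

195 μs

L = 752 × 8 = 6016 bits.
Transmission delays (L/R per hop): 10.7429, 77.1282, 91.1515 μs; sum = 179.023 μs.
Propagation delays (d/s per hop): 11.7391, 2.6, 1.73913 μs; sum = 16.0783 μs.
End-to-end = 195 μs.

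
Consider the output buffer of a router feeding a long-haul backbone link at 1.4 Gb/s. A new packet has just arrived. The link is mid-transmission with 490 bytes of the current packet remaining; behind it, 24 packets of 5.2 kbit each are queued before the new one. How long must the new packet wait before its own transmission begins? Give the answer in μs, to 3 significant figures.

Each queued packet: L/R = 5200/1400000000 = 3.71429 μs.
24 queued → 89.1429 μs.
Plus remaining 3920 bits of current packet: 2.8 μs.
Queuing delay = 91.9 μs.

91.9 μs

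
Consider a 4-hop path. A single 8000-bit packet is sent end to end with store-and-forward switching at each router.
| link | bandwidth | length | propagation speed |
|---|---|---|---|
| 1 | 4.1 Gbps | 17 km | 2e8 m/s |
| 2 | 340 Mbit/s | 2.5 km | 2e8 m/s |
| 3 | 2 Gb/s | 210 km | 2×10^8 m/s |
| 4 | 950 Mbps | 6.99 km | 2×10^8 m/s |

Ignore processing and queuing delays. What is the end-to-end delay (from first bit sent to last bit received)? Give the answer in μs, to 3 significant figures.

1220 μs

Transmission delays (L/R per hop): 1.95122, 23.5294, 4, 8.42105 μs; sum = 37.9017 μs.
Propagation delays (d/s per hop): 85, 12.5, 1050, 34.95 μs; sum = 1182.45 μs.
End-to-end = 1220 μs.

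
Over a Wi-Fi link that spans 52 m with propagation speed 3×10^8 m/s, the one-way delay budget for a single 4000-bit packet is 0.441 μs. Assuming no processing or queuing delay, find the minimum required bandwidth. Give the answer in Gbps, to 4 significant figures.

Propagation delay = 52 / 300000000 = 0.173333 μs.
Transmission budget = 0.441 − 0.173333 = 0.267667 μs.
R ≥ L / t_tx = 4000 bits / 2.67667e-07 s = 14.94 Gbps.

14.94 Gbps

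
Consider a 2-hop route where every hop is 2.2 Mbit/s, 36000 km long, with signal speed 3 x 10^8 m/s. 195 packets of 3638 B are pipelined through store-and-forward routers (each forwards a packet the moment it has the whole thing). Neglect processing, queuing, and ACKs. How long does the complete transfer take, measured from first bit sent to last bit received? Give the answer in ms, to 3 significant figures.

Per-hop transmission t_tx = L/R = 29104/2200000 = 13.2291 ms.
Per-hop propagation t_prop = 36000000/300000000 = 120 ms.
Pipeline fill: first packet needs 2·t_tx to clear all hops; remaining 194 packets each add one t_tx.
Total = (2+195-1)·t_tx + 2·t_prop = 196·13.2291 + 2·120 = 2830 ms.

2830 ms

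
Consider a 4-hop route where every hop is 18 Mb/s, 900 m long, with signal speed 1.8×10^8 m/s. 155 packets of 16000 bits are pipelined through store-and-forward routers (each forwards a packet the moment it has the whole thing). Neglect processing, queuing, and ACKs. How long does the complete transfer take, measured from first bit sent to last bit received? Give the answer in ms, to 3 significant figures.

Per-hop transmission t_tx = L/R = 16000/18000000 = 0.888889 ms.
Per-hop propagation t_prop = 900/180000000 = 0.005 ms.
Pipeline fill: first packet needs 4·t_tx to clear all hops; remaining 154 packets each add one t_tx.
Total = (4+155-1)·t_tx + 4·t_prop = 158·0.888889 + 4·0.005 = 140 ms.

140 ms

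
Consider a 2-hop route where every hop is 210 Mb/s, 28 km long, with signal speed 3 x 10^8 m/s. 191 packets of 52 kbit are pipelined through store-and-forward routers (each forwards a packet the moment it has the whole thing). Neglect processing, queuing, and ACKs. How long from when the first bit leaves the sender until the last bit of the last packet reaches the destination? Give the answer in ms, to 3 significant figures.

47.7 ms

Per-hop transmission t_tx = L/R = 52000/210000000 = 0.247619 ms.
Per-hop propagation t_prop = 28000/300000000 = 0.0933333 ms.
Pipeline fill: first packet needs 2·t_tx to clear all hops; remaining 190 packets each add one t_tx.
Total = (2+191-1)·t_tx + 2·t_prop = 192·0.247619 + 2·0.0933333 = 47.7 ms.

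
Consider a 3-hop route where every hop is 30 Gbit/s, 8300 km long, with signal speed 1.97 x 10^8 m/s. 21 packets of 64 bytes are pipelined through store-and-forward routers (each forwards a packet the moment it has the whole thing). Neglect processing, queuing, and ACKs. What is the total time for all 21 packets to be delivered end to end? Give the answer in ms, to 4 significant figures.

126.4 ms

Per-hop transmission t_tx = L/R = 512/30000000000 = 1.70667e-05 ms.
Per-hop propagation t_prop = 8300000/197000000 = 42.132 ms.
Pipeline fill: first packet needs 3·t_tx to clear all hops; remaining 20 packets each add one t_tx.
Total = (3+21-1)·t_tx + 3·t_prop = 23·1.70667e-05 + 3·42.132 = 126.4 ms.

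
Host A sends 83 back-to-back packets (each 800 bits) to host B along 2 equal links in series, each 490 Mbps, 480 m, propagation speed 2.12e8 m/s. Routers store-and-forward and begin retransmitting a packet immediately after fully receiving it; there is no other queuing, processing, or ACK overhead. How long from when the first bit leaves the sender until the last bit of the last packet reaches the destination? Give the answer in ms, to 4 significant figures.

Per-hop transmission t_tx = L/R = 800/490000000 = 0.00163265 ms.
Per-hop propagation t_prop = 480/212000000 = 0.00226415 ms.
Pipeline fill: first packet needs 2·t_tx to clear all hops; remaining 82 packets each add one t_tx.
Total = (2+83-1)·t_tx + 2·t_prop = 84·0.00163265 + 2·0.00226415 = 0.1417 ms.

0.1417 ms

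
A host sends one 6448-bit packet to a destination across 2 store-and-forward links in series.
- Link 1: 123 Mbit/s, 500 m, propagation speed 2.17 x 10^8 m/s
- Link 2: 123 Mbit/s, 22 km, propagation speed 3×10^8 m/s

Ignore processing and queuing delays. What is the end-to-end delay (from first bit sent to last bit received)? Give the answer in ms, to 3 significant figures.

Transmission delay per hop = L/R = 6448/123000000 = 0.0524228 ms; 2 hops → 0.104846 ms.
Propagation delays (d/s per hop): 0.00230415, 0.0733333 ms; sum = 0.0756375 ms.
End-to-end = 0.180 ms.

0.180 ms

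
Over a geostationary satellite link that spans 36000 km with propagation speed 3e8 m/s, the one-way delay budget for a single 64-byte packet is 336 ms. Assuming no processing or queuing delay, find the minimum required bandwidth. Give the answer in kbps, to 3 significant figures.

2.37 kbps

L = 512 bits.
Propagation delay = 36000000 / 300000000 = 120 ms.
Transmission budget = 336 − 120 = 216 ms.
R ≥ L / t_tx = 512 bits / 0.216 s = 2.37 kbps.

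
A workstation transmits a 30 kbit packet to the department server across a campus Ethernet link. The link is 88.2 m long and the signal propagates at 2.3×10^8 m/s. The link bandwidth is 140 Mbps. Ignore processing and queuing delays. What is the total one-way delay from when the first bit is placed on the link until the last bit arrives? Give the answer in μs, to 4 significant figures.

L = 30000 bits.
Transmission delay = L/R = 30000 / 140000000 = 214.286 μs.
Propagation delay = d/s = 88.2 m / 2.3e+08 m/s = 0.383478 μs.
Total = 214.7 μs.

214.7 μs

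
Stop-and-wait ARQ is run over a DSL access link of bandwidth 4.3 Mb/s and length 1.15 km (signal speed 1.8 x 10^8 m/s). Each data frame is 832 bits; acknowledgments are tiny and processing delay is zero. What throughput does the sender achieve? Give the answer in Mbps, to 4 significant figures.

4.034 Mbps

t_tx = L/R = 832/4300000 = 0.000193488 s.
t_prop = 1150/180000000 = 6.38889e-06 s; RTT = 1.27778e-05 s.
Cycle = t_tx + RTT = 0.000206266 s.
Throughput = L / cycle = 832 / 0.000206266 = 4.034 Mbps.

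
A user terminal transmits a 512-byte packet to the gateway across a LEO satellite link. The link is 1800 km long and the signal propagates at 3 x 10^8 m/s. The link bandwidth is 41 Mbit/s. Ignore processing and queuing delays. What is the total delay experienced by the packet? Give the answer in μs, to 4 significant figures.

6100 μs

L = 512 × 8 = 4096 bits.
Transmission delay = L/R = 4096 / 41000000 = 99.9024 μs.
Propagation delay = d/s = 1800000 m / 300000000 m/s = 6000 μs.
Total = 6100 μs.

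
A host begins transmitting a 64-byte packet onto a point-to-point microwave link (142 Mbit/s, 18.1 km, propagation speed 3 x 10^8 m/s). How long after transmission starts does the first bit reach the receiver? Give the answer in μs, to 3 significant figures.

60.3 μs

First bit experiences only propagation delay: d/s = 18100/300000000 = 60.3 μs.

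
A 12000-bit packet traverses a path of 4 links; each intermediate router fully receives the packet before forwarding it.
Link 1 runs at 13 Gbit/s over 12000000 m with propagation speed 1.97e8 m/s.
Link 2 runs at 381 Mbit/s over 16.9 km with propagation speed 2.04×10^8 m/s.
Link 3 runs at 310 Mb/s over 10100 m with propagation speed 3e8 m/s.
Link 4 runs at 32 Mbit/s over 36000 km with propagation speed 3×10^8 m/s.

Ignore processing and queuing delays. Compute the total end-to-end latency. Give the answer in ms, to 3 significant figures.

Transmission delays (L/R per hop): 0.000923077, 0.0314961, 0.0387097, 0.375 ms; sum = 0.446129 ms.
Propagation delays (d/s per hop): 60.9137, 0.0828431, 0.0336667, 120 ms; sum = 181.03 ms.
End-to-end = 181 ms.

181 ms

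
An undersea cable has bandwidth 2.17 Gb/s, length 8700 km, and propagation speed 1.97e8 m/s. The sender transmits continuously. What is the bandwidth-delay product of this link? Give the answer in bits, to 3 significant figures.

95800000 bits

Propagation delay = 8700000 / 197000000 = 0.0441624 s.
BDP = R × t_prop = 2170000000 × 0.0441624 = 95832500 bits.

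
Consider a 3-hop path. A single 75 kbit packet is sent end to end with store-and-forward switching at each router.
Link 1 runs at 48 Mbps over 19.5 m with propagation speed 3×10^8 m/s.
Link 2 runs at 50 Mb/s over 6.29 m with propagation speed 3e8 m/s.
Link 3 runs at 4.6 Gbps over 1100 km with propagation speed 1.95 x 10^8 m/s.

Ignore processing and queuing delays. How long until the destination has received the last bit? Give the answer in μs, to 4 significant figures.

8720 μs

L = 75000 bits.
Transmission delays (L/R per hop): 1562.5, 1500, 16.3043 μs; sum = 3078.8 μs.
Propagation delays (d/s per hop): 0.065, 0.0209667, 5641.03 μs; sum = 5641.11 μs.
End-to-end = 8720 μs.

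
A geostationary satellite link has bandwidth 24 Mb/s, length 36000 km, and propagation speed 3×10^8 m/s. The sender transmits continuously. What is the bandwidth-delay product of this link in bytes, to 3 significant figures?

360000 bytes

Propagation delay = 36000000 / 300000000 = 0.12 s.
BDP = R × t_prop = 24000000 × 0.12 = 2880000 bits.
In bytes: 2880000/8 = 360000 bytes.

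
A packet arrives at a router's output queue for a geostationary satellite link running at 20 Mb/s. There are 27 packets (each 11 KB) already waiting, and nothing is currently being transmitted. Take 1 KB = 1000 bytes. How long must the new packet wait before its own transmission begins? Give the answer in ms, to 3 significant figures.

119 ms

Each queued packet: L/R = 88000/20000000 = 4.4 ms.
27 queued → 118.8 ms.
Queuing delay = 119 ms.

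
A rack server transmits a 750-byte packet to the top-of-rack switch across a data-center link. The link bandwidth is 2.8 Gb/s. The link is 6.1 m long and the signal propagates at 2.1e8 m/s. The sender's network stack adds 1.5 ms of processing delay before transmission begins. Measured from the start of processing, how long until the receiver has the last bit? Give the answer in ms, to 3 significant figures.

L = 750 × 8 = 6000 bits.
Transmission delay = L/R = 6000 / 2800000000 = 0.00214286 ms.
Propagation delay = d/s = 6.1 m / 210000000 m/s = 2.90476e-05 ms.
Plus processing delay 1.5 ms = 1.5 ms.
Total = 1.50 ms.

1.50 ms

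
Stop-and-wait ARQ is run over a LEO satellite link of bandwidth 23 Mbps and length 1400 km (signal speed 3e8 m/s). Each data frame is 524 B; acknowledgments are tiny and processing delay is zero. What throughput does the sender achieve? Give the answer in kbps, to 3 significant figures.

t_tx = L/R = 4192/23000000 = 0.000182261 s.
t_prop = 1400000/300000000 = 0.00466667 s; RTT = 0.00933333 s.
Cycle = t_tx + RTT = 0.00951559 s.
Throughput = L / cycle = 4192 / 0.00951559 = 441 kbps.

441 kbps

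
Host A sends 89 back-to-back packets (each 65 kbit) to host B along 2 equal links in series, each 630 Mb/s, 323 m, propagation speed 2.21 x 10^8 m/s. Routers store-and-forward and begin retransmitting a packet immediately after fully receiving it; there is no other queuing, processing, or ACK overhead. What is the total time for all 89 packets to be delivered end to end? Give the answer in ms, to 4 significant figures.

9.289 ms

Per-hop transmission t_tx = L/R = 65000/630000000 = 0.103175 ms.
Per-hop propagation t_prop = 323/221000000 = 0.00146154 ms.
Pipeline fill: first packet needs 2·t_tx to clear all hops; remaining 88 packets each add one t_tx.
Total = (2+89-1)·t_tx + 2·t_prop = 90·0.103175 + 2·0.00146154 = 9.289 ms.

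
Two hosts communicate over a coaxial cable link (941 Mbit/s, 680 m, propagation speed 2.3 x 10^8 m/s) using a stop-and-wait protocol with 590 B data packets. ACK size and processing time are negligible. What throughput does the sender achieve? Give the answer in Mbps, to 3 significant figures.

432 Mbps

t_tx = L/R = 4720/941000000 = 5.01594e-06 s.
t_prop = 680/2.3e+08 = 2.95652e-06 s; RTT = 5.91304e-06 s.
Cycle = t_tx + RTT = 1.0929e-05 s.
Throughput = L / cycle = 4720 / 1.0929e-05 = 432 Mbps.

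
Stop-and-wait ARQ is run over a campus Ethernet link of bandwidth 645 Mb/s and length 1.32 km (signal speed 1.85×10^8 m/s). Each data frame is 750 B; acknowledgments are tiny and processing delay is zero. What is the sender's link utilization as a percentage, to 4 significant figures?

39.46 %

t_tx = L/R = 6000/645000000 = 9.30233e-06 s.
t_prop = 1320/185000000 = 7.13514e-06 s; RTT = 1.42703e-05 s.
Cycle = t_tx + RTT = 2.35726e-05 s.
Utilization = t_tx / cycle = 9.30233e-06/2.35726e-05 = 39.46 %.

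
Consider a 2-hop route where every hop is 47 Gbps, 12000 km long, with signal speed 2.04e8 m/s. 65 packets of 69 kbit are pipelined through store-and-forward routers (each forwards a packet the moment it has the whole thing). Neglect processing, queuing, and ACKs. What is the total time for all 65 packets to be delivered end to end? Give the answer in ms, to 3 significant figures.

Per-hop transmission t_tx = L/R = 69000/47000000000 = 0.00146809 ms.
Per-hop propagation t_prop = 12000000/204000000 = 58.8235 ms.
Pipeline fill: first packet needs 2·t_tx to clear all hops; remaining 64 packets each add one t_tx.
Total = (2+65-1)·t_tx + 2·t_prop = 66·0.00146809 + 2·58.8235 = 118 ms.

118 ms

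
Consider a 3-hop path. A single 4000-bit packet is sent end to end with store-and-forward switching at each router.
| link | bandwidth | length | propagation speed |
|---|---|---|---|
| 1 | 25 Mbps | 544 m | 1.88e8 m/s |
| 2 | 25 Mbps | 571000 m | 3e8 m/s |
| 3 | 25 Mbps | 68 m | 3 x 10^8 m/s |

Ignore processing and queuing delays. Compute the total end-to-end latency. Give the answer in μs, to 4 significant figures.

Transmission delay per hop = L/R = 4000/25000000 = 160 μs; 3 hops → 480 μs.
Propagation delays (d/s per hop): 2.89362, 1903.33, 0.226667 μs; sum = 1906.45 μs.
End-to-end = 2386 μs.

2386 μs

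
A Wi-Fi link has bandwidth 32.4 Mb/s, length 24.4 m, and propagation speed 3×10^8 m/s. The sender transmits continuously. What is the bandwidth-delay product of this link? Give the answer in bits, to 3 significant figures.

2.64 bits

Propagation delay = 24.4 / 300000000 = 8.13333e-08 s.
BDP = R × t_prop = 32400000 × 8.13333e-08 = 2.6352 bits.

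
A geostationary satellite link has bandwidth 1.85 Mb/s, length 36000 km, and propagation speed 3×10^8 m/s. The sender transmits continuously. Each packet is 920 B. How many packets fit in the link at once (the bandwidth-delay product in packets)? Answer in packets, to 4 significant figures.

Propagation delay = 36000000 / 300000000 = 0.12 s.
BDP = R × t_prop = 1850000 × 0.12 = 222000 bits.
In packets of 7360 bits: 30.16 packets.

30.16 packets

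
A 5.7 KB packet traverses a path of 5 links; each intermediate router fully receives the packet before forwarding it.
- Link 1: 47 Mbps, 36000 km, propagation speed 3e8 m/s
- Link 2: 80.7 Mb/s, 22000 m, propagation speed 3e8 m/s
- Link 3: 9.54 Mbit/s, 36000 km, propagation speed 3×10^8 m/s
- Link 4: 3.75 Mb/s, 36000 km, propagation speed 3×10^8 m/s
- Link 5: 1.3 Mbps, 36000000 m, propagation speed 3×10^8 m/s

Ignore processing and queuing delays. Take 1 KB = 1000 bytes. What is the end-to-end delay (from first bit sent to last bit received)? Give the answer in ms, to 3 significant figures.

534 ms

L = 45600 bits.
Transmission delays (L/R per hop): 0.970213, 0.565056, 4.77987, 12.16, 35.0769 ms; sum = 53.5521 ms.
Propagation delays (d/s per hop): 120, 0.0733333, 120, 120, 120 ms; sum = 480.073 ms.
End-to-end = 534 ms.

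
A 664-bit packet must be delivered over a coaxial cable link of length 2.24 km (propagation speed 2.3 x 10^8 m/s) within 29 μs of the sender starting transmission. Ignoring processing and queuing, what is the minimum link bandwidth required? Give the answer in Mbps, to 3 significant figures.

34.5 Mbps

Propagation delay = 2240 / 2.3e+08 = 9.73913 μs.
Transmission budget = 29 − 9.73913 = 19.2609 μs.
R ≥ L / t_tx = 664 bits / 1.92609e-05 s = 34.5 Mbps.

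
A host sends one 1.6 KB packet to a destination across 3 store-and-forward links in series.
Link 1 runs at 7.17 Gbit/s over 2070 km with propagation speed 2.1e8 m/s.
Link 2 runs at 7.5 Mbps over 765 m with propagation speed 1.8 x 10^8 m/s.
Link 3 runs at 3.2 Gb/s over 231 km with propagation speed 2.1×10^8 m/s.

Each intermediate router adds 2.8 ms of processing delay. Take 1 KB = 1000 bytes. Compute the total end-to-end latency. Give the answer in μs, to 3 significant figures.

18300 μs

L = 12800 bits.
Transmission delays (L/R per hop): 1.78522, 1706.67, 4 μs; sum = 1712.45 μs.
Propagation delays (d/s per hop): 9857.14, 4.25, 1100 μs; sum = 10961.4 μs.
Processing at 2 router(s): 2 × 2.8 ms = 5600 μs.
End-to-end = 18300 μs.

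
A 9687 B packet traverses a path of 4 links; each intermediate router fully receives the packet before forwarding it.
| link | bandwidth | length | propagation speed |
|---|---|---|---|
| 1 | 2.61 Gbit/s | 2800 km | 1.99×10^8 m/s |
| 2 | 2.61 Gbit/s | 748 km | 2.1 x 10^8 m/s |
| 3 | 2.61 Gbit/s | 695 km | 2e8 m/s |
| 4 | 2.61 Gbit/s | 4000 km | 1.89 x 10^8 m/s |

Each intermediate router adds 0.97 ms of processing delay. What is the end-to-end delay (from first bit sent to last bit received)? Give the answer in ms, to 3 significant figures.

L = 9687 × 8 = 77496 bits.
Transmission delay per hop = L/R = 77496/2610000000 = 0.029692 ms; 4 hops → 0.118768 ms.
Propagation delays (d/s per hop): 14.0704, 3.5619, 3.475, 21.164 ms; sum = 42.2713 ms.
Processing at 3 router(s): 3 × 0.97 ms = 2.91 ms.
End-to-end = 45.3 ms.

45.3 ms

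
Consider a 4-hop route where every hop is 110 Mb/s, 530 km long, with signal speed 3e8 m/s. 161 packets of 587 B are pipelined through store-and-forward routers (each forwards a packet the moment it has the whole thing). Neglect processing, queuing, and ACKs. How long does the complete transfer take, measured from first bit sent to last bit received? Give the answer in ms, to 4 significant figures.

14.07 ms

Per-hop transmission t_tx = L/R = 4696/110000000 = 0.0426909 ms.
Per-hop propagation t_prop = 530000/300000000 = 1.76667 ms.
Pipeline fill: first packet needs 4·t_tx to clear all hops; remaining 160 packets each add one t_tx.
Total = (4+161-1)·t_tx + 4·t_prop = 164·0.0426909 + 4·1.76667 = 14.07 ms.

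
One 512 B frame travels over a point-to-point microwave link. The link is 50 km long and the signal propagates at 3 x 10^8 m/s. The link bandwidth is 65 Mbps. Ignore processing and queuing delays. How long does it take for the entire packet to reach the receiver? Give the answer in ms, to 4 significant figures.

L = 512 × 8 = 4096 bits.
Transmission delay = L/R = 4096 / 65000000 = 0.0630154 ms.
Propagation delay = d/s = 50000 m / 300000000 m/s = 0.166667 ms.
Total = 0.2297 ms.

0.2297 ms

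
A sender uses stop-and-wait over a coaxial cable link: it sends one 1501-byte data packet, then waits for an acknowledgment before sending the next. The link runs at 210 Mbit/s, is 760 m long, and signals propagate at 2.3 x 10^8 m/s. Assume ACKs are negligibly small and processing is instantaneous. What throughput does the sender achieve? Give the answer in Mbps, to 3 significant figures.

188 Mbps

t_tx = L/R = 12008/210000000 = 5.7181e-05 s.
t_prop = 760/2.3e+08 = 3.30435e-06 s; RTT = 6.6087e-06 s.
Cycle = t_tx + RTT = 6.37896e-05 s.
Throughput = L / cycle = 12008 / 6.37896e-05 = 188 Mbps.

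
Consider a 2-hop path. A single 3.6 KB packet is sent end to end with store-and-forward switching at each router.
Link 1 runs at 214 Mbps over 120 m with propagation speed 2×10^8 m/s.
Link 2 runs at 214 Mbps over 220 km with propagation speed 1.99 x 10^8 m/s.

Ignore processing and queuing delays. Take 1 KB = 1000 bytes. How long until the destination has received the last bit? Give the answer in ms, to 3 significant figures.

L = 28800 bits.
Transmission delay per hop = L/R = 28800/214000000 = 0.134579 ms; 2 hops → 0.269159 ms.
Propagation delays (d/s per hop): 0.0006, 1.10553 ms; sum = 1.10613 ms.
End-to-end = 1.38 ms.

1.38 ms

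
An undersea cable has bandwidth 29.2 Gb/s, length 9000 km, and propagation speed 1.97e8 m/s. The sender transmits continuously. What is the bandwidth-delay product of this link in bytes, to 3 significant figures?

Propagation delay = 9000000 / 197000000 = 0.0456853 s.
BDP = R × t_prop = 29200000000 × 0.0456853 = 1334010000 bits.
In bytes: 1334010000/8 = 167000000 bytes.

167000000 bytes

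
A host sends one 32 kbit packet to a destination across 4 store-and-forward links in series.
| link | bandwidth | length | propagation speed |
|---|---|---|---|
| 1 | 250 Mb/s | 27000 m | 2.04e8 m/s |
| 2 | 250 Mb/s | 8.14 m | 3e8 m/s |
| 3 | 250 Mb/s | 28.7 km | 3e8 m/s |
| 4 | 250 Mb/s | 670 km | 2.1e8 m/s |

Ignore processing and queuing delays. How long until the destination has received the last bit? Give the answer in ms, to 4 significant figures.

3.931 ms

L = 32000 bits.
Transmission delay per hop = L/R = 32000/250000000 = 0.128 ms; 4 hops → 0.512 ms.
Propagation delays (d/s per hop): 0.132353, 2.71333e-05, 0.0956667, 3.19048 ms; sum = 3.41852 ms.
End-to-end = 3.931 ms.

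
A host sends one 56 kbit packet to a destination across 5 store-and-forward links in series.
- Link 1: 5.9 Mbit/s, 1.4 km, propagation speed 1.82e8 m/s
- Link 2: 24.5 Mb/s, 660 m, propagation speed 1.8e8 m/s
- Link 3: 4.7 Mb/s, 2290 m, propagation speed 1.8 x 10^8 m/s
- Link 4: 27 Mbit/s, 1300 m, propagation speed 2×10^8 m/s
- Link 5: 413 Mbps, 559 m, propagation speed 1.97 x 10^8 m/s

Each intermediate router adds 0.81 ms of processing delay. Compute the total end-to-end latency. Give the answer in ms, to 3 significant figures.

29.2 ms

L = 56000 bits.
Transmission delays (L/R per hop): 9.49153, 2.28571, 11.9149, 2.07407, 0.135593 ms; sum = 25.9018 ms.
Propagation delays (d/s per hop): 0.00769231, 0.00366667, 0.0127222, 0.0065, 0.00283756 ms; sum = 0.0334188 ms.
Processing at 4 router(s): 4 × 0.81 ms = 3.24 ms.
End-to-end = 29.2 ms.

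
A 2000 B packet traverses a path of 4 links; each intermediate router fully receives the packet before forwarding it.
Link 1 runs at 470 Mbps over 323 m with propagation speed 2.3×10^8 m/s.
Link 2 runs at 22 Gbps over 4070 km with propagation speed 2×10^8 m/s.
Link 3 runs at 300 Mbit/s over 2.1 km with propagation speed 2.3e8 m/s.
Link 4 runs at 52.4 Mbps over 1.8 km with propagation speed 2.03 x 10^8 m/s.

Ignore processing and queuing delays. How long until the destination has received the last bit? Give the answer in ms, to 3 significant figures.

20.8 ms

L = 2000 × 8 = 16000 bits.
Transmission delays (L/R per hop): 0.0340426, 0.000727273, 0.0533333, 0.305344 ms; sum = 0.393447 ms.
Propagation delays (d/s per hop): 0.00140435, 20.35, 0.00913043, 0.008867 ms; sum = 20.3694 ms.
End-to-end = 20.8 ms.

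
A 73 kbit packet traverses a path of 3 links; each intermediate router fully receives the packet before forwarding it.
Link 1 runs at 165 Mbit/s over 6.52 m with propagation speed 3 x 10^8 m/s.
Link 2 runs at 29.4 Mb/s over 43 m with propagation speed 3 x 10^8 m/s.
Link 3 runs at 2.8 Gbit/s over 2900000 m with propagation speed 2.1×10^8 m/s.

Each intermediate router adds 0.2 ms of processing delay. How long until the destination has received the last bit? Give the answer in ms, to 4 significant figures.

L = 73000 bits.
Transmission delays (L/R per hop): 0.442424, 2.48299, 0.0260714 ms; sum = 2.95149 ms.
Propagation delays (d/s per hop): 2.17333e-05, 0.000143333, 13.8095 ms; sum = 13.8097 ms.
Processing at 2 router(s): 2 × 0.2 ms = 0.4 ms.
End-to-end = 17.16 ms.

17.16 ms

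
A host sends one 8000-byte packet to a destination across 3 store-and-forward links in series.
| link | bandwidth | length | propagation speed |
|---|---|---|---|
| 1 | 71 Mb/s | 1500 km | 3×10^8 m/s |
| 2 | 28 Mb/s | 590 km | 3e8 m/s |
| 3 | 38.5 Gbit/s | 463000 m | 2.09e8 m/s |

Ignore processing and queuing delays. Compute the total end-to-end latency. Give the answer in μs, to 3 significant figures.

L = 8000 × 8 = 64000 bits.
Transmission delays (L/R per hop): 901.408, 2285.71, 1.66234 μs; sum = 3188.79 μs.
Propagation delays (d/s per hop): 5000, 1966.67, 2215.31 μs; sum = 9181.98 μs.
End-to-end = 12400 μs.

12400 μs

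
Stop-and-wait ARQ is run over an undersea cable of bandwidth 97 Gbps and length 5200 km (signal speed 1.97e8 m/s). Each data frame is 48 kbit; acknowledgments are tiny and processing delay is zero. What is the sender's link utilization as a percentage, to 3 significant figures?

0.000937 %

t_tx = L/R = 48000/97000000000 = 4.94845e-07 s.
t_prop = 5200000/197000000 = 0.0263959 s; RTT = 0.0527919 s.
Cycle = t_tx + RTT = 0.0527924 s.
Utilization = t_tx / cycle = 4.94845e-07/0.0527924 = 0.000937 %.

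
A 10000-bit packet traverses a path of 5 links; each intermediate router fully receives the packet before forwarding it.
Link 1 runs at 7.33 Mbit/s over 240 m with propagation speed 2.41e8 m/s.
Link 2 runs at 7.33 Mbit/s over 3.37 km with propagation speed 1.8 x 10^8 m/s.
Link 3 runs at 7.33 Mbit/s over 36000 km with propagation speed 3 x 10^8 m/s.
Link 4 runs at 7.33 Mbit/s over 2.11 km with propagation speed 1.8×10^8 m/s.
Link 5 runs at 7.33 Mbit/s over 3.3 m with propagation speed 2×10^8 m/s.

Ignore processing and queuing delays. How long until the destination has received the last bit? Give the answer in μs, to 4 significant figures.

Transmission delay per hop = L/R = 10000/7330000 = 1364.26 μs; 5 hops → 6821.28 μs.
Propagation delays (d/s per hop): 0.995851, 18.7222, 120000, 11.7222, 0.0165 μs; sum = 120031 μs.
End-to-end = 126900 μs.

126900 μs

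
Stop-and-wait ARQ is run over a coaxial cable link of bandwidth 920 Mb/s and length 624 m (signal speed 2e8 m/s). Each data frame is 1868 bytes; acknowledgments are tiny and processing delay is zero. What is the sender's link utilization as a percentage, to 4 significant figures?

t_tx = L/R = 14944/920000000 = 1.62435e-05 s.
t_prop = 624/200000000 = 3.12e-06 s; RTT = 6.24e-06 s.
Cycle = t_tx + RTT = 2.24835e-05 s.
Utilization = t_tx / cycle = 1.62435e-05/2.24835e-05 = 72.25 %.

72.25 %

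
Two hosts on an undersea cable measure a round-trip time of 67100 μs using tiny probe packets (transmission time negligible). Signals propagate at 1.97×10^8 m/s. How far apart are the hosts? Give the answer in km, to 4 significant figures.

6609 km

One-way propagation = RTT/2 = 33550 μs.
d = s × t = 197000000 × 0.03355 = 6609 km.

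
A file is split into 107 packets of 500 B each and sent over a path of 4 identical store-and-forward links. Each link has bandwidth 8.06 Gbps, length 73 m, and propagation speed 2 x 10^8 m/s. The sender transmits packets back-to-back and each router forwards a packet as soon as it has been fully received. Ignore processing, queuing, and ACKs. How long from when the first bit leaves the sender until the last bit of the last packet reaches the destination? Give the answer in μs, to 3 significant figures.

Per-hop transmission t_tx = L/R = 4000/8.06e+09 = 0.496278 μs.
Per-hop propagation t_prop = 73/200000000 = 0.365 μs.
Pipeline fill: first packet needs 4·t_tx to clear all hops; remaining 106 packets each add one t_tx.
Total = (4+107-1)·t_tx + 4·t_prop = 110·0.496278 + 4·0.365 = 56.1 μs.

56.1 μs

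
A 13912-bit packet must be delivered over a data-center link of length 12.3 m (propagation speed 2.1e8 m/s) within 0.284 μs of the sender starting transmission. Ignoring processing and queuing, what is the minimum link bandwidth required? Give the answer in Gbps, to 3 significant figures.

Propagation delay = 12.3 / 210000000 = 0.0585714 μs.
Transmission budget = 0.284 − 0.0585714 = 0.225429 μs.
R ≥ L / t_tx = 13912 bits / 2.25429e-07 s = 61.7 Gbps.

61.7 Gbps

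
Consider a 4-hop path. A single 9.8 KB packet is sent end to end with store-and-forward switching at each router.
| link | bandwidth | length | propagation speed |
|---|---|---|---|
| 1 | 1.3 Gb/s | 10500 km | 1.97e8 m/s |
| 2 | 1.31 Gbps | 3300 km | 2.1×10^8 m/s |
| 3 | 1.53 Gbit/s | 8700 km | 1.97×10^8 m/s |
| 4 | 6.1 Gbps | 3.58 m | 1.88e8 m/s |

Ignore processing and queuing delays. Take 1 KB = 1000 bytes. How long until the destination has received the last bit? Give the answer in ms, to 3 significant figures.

113 ms

L = 78400 bits.
Transmission delays (L/R per hop): 0.0603077, 0.0598473, 0.0512418, 0.0128525 ms; sum = 0.184249 ms.
Propagation delays (d/s per hop): 53.2995, 15.7143, 44.1624, 1.90426e-05 ms; sum = 113.176 ms.
End-to-end = 113 ms.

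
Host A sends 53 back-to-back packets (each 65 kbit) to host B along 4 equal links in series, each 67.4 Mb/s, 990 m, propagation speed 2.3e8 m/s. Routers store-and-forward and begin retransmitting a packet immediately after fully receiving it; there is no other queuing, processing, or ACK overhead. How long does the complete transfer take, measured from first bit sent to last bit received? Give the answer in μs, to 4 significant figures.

54020 μs

Per-hop transmission t_tx = L/R = 65000/67400000 = 964.392 μs.
Per-hop propagation t_prop = 990/2.3e+08 = 4.30435 μs.
Pipeline fill: first packet needs 4·t_tx to clear all hops; remaining 52 packets each add one t_tx.
Total = (4+53-1)·t_tx + 4·t_prop = 56·964.392 + 4·4.30435 = 54020 μs.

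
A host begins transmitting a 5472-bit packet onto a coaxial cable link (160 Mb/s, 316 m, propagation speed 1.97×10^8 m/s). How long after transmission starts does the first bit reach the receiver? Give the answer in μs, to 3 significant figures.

First bit experiences only propagation delay: d/s = 316/197000000 = 1.60 μs.

1.60 μs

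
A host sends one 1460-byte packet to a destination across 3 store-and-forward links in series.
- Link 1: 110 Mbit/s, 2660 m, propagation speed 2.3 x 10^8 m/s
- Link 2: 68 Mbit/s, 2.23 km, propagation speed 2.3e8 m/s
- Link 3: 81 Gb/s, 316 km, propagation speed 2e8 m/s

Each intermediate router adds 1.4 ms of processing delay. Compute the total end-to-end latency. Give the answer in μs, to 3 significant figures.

4680 μs

L = 1460 × 8 = 11680 bits.
Transmission delays (L/R per hop): 106.182, 171.765, 0.144198 μs; sum = 278.091 μs.
Propagation delays (d/s per hop): 11.5652, 9.69565, 1580 μs; sum = 1601.26 μs.
Processing at 2 router(s): 2 × 1.4 ms = 2800 μs.
End-to-end = 4680 μs.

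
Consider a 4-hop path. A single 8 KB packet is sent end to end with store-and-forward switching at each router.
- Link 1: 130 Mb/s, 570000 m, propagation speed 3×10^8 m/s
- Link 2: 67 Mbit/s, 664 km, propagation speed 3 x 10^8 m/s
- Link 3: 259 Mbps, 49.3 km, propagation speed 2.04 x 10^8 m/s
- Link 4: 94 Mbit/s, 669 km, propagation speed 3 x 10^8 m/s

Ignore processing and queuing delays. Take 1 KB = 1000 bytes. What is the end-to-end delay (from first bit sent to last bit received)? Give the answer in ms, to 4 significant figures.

L = 64000 bits.
Transmission delays (L/R per hop): 0.492308, 0.955224, 0.247104, 0.680851 ms; sum = 2.37549 ms.
Propagation delays (d/s per hop): 1.9, 2.21333, 0.241667, 2.23 ms; sum = 6.585 ms.
End-to-end = 8.960 ms.

8.960 ms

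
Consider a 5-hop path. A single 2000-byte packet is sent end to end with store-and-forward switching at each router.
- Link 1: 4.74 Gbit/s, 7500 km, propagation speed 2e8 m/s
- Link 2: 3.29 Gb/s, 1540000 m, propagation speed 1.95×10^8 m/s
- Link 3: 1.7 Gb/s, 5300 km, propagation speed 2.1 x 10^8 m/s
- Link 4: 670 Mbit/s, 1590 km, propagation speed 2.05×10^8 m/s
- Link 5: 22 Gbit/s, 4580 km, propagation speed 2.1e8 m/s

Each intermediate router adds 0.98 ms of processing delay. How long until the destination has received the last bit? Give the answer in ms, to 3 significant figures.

L = 2000 × 8 = 16000 bits.
Transmission delays (L/R per hop): 0.00337553, 0.00486322, 0.00941176, 0.0238806, 0.000727273 ms; sum = 0.0422584 ms.
Propagation delays (d/s per hop): 37.5, 7.89744, 25.2381, 7.7561, 21.8095 ms; sum = 100.201 ms.
Processing at 4 router(s): 4 × 0.98 ms = 3.92 ms.
End-to-end = 104 ms.

104 ms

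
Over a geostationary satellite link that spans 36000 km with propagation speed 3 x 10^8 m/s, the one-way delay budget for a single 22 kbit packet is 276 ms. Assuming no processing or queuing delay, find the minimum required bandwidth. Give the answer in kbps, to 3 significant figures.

Propagation delay = 36000000 / 300000000 = 120 ms.
Transmission budget = 276 − 120 = 156 ms.
R ≥ L / t_tx = 22000 bits / 0.156 s = 141 kbps.

141 kbps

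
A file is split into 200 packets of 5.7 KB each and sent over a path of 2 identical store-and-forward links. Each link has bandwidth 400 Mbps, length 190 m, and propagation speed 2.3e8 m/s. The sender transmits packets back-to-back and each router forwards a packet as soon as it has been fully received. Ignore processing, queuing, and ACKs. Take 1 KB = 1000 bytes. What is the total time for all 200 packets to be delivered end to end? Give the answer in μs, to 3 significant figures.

22900 μs

Per-hop transmission t_tx = L/R = 45600/400000000 = 114 μs.
Per-hop propagation t_prop = 190/2.3e+08 = 0.826087 μs.
Pipeline fill: first packet needs 2·t_tx to clear all hops; remaining 199 packets each add one t_tx.
Total = (2+200-1)·t_tx + 2·t_prop = 201·114 + 2·0.826087 = 22900 μs.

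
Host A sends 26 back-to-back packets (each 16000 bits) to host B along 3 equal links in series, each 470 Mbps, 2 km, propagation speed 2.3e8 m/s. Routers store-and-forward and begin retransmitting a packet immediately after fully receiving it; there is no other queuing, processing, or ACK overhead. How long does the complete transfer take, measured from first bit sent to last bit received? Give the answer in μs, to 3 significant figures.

Per-hop transmission t_tx = L/R = 16000/470000000 = 34.0426 μs.
Per-hop propagation t_prop = 2000/2.3e+08 = 8.69565 μs.
Pipeline fill: first packet needs 3·t_tx to clear all hops; remaining 25 packets each add one t_tx.
Total = (3+26-1)·t_tx + 3·t_prop = 28·34.0426 + 3·8.69565 = 979 μs.

979 μs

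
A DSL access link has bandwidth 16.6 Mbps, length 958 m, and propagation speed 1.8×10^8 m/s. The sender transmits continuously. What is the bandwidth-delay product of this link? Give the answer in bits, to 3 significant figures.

Propagation delay = 958 / 180000000 = 5.32222e-06 s.
BDP = R × t_prop = 1.66e+07 × 5.32222e-06 = 88.3489 bits.

88.3 bits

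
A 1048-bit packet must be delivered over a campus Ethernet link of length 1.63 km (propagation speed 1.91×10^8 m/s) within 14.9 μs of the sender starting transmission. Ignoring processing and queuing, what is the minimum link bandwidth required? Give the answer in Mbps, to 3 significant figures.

Propagation delay = 1630 / 191000000 = 8.53403 μs.
Transmission budget = 14.9 − 8.53403 = 6.36597 μs.
R ≥ L / t_tx = 1048 bits / 6.36597e-06 s = 165 Mbps.

165 Mbps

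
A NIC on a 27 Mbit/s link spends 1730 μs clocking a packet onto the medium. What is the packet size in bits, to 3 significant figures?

46700 bits

L = R × t_tx = 27000000 b/s × 0.00173 s = 46710 bits.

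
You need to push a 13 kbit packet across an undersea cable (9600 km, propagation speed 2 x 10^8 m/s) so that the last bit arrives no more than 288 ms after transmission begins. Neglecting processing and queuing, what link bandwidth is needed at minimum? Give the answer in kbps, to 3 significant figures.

Propagation delay = 9600000 / 200000000 = 48 ms.
Transmission budget = 288 − 48 = 240 ms.
R ≥ L / t_tx = 13000 bits / 0.24 s = 54.2 kbps.

54.2 kbps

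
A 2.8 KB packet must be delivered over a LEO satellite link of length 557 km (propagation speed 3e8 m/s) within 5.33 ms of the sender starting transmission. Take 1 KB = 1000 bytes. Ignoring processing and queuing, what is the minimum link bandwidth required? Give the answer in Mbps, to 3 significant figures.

L = 22400 bits.
Propagation delay = 557000 / 300000000 = 1.85667 ms.
Transmission budget = 5.33 − 1.85667 = 3.47333 ms.
R ≥ L / t_tx = 22400 bits / 0.00347333 s = 6.45 Mbps.

6.45 Mbps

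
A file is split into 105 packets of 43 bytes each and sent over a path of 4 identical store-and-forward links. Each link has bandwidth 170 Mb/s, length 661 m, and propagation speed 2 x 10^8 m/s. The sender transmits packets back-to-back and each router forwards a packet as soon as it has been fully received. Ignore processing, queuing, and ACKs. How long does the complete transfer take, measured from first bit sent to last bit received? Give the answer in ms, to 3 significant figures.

0.232 ms

Per-hop transmission t_tx = L/R = 344/170000000 = 0.00202353 ms.
Per-hop propagation t_prop = 661/200000000 = 0.003305 ms.
Pipeline fill: first packet needs 4·t_tx to clear all hops; remaining 104 packets each add one t_tx.
Total = (4+105-1)·t_tx + 4·t_prop = 108·0.00202353 + 4·0.003305 = 0.232 ms.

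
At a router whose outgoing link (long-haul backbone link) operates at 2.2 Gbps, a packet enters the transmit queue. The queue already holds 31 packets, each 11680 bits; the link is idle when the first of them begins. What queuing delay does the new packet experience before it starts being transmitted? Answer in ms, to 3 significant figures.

Each queued packet: L/R = 11680/2200000000 = 0.00530909 ms.
31 queued → 0.164582 ms.
Queuing delay = 0.165 ms.

0.165 ms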